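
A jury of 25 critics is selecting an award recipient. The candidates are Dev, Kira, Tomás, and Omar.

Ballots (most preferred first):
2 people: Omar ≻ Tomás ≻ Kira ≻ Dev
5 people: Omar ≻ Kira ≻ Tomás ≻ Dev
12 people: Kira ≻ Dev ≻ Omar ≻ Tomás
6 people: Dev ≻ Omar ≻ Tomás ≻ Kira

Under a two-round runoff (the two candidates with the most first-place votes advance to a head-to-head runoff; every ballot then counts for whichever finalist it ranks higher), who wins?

Round 1 first-place votes: Dev 6, Kira 12, Tomás 0, Omar 7. Kira and Omar advance.
Runoff: Kira is ranked above Omar on 12 ballots, Omar above Kira on 13.

Omar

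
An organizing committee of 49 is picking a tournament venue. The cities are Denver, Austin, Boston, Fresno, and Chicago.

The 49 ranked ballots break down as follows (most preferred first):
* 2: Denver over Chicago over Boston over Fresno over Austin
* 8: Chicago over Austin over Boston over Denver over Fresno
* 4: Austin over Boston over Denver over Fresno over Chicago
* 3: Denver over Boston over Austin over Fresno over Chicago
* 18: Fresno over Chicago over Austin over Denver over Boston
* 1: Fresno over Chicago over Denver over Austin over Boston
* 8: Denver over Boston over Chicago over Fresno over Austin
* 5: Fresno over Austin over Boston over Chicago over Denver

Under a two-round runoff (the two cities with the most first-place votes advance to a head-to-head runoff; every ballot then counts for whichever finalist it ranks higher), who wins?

Denver

Round 1 first-place votes: Denver 13, Austin 4, Boston 0, Fresno 24, Chicago 8. Fresno and Denver advance.
Runoff: Fresno is ranked above Denver on 24 ballots, Denver above Fresno on 25.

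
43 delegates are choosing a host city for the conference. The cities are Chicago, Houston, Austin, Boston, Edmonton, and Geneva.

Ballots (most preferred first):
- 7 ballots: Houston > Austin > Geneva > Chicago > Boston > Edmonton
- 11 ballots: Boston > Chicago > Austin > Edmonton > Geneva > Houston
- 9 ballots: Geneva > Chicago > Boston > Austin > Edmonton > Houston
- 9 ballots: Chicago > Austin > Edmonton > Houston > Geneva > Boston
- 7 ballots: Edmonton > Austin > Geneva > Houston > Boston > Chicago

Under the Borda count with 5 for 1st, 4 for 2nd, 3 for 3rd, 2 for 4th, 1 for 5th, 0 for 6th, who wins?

Chicago: 7×2 + 11×4 + 9×4 + 9×5 + 7×0 = 139
Houston: 7×5 + 11×0 + 9×0 + 9×2 + 7×2 = 67
Austin: 7×4 + 11×3 + 9×2 + 9×4 + 7×4 = 143
Boston: 7×1 + 11×5 + 9×3 + 9×0 + 7×1 = 96
Edmonton: 7×0 + 11×2 + 9×1 + 9×3 + 7×5 = 93
Geneva: 7×3 + 11×1 + 9×5 + 9×1 + 7×3 = 107

Austin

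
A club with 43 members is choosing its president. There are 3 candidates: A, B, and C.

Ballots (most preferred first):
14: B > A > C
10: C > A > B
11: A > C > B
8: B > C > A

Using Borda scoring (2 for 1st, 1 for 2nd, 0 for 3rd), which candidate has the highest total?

A: 14×1 + 10×1 + 11×2 + 8×0 = 46
B: 14×2 + 10×0 + 11×0 + 8×2 = 44
C: 14×0 + 10×2 + 11×1 + 8×1 = 39

A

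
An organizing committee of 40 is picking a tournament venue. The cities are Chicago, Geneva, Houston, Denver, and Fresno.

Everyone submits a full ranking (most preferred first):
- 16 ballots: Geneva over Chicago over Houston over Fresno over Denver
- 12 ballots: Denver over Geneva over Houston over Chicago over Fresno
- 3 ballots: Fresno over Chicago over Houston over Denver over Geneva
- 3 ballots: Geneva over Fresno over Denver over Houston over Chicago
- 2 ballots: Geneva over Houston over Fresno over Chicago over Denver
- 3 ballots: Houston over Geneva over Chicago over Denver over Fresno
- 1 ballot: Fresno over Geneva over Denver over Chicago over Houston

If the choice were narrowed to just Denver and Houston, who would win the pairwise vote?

Houston

Denver is ranked above Houston on 16 ballots; Houston above Denver on 24.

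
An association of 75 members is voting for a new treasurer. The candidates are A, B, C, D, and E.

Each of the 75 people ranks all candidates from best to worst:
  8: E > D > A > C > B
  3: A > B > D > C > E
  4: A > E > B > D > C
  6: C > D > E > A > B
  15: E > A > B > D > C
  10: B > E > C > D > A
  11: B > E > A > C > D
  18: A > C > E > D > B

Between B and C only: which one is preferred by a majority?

B

B is ranked above C on 43 ballots; C above B on 32.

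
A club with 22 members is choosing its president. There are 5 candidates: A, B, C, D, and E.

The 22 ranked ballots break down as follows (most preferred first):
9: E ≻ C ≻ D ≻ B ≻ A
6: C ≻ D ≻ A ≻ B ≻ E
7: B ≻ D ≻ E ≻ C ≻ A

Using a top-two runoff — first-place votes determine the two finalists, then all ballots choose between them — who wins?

B

Round 1 first-place votes: A 0, B 7, C 6, D 0, E 9. E and B advance.
Runoff: E is ranked above B on 9 ballots, B above E on 13.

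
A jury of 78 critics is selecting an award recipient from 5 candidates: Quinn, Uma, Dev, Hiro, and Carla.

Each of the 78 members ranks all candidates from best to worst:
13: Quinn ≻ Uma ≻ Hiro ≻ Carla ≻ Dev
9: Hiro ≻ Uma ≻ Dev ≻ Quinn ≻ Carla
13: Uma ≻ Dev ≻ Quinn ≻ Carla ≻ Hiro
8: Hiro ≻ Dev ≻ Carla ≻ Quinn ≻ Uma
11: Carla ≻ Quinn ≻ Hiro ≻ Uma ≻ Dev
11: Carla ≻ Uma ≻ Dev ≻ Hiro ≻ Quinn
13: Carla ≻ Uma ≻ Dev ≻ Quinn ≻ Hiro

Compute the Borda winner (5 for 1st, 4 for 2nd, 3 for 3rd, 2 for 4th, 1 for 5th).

Quinn: 13×5 + 9×2 + 13×3 + 8×2 + 11×4 + 11×1 + 13×2 = 219
Uma: 13×4 + 9×4 + 13×5 + 8×1 + 11×2 + 11×4 + 13×4 = 279
Dev: 13×1 + 9×3 + 13×4 + 8×4 + 11×1 + 11×3 + 13×3 = 207
Hiro: 13×3 + 9×5 + 13×1 + 8×5 + 11×3 + 11×2 + 13×1 = 205
Carla: 13×2 + 9×1 + 13×2 + 8×3 + 11×5 + 11×5 + 13×5 = 260

Uma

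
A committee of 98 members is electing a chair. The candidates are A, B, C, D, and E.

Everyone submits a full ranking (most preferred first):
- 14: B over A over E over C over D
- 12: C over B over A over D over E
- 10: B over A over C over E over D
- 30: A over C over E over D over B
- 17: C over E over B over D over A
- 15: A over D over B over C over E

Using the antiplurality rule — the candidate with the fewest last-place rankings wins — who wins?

Last-place votes: A 17, B 30, C 0, D 24, E 27.

C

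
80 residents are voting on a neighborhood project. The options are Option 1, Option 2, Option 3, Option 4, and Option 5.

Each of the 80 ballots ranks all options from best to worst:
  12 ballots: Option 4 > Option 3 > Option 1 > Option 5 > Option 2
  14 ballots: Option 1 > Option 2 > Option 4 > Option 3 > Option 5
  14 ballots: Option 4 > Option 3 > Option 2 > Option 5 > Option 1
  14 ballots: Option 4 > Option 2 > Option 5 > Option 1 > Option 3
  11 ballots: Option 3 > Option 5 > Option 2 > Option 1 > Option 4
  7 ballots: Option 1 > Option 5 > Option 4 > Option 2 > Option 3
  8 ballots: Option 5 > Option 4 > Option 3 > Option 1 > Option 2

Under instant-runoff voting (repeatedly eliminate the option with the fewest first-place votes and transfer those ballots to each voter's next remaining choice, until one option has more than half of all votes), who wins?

Option 4

Round 1: Option 1 21, Option 2 0, Option 3 11, Option 4 40, Option 5 8. Option 2 eliminated.
Round 2: Option 1 21, Option 3 11, Option 4 40, Option 5 8. Option 5 eliminated.
Round 3: Option 1 21, Option 3 11, Option 4 48. Option 4 has a majority (≥41).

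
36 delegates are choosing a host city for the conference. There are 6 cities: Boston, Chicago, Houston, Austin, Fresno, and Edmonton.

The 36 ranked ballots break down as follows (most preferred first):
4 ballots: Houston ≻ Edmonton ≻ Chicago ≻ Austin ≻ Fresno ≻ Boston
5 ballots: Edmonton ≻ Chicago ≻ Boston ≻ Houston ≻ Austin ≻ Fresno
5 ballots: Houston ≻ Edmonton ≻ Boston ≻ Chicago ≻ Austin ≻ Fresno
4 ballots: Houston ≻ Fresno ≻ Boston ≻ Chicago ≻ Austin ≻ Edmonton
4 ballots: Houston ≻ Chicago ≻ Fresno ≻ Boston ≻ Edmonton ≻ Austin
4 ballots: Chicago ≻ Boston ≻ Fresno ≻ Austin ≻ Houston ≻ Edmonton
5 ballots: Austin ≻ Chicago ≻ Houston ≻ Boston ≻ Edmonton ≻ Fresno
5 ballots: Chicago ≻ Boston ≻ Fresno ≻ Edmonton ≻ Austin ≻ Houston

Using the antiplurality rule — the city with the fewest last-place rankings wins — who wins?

Chicago

Last-place votes: Boston 4, Chicago 0, Houston 5, Austin 4, Fresno 15, Edmonton 8.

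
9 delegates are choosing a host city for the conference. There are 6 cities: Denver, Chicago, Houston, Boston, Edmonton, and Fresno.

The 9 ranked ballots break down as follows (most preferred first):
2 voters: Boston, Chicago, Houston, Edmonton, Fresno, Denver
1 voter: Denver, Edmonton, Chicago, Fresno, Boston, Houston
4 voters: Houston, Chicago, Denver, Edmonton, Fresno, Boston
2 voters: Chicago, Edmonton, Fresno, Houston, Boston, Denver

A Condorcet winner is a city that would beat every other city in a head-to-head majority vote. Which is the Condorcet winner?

Chicago

Chicago vs Denver: 8–1
Chicago vs Houston: 5–4
Chicago vs Boston: 7–2
Chicago vs Edmonton: 8–1
Chicago vs Fresno: 9–0
Chicago beats every other city.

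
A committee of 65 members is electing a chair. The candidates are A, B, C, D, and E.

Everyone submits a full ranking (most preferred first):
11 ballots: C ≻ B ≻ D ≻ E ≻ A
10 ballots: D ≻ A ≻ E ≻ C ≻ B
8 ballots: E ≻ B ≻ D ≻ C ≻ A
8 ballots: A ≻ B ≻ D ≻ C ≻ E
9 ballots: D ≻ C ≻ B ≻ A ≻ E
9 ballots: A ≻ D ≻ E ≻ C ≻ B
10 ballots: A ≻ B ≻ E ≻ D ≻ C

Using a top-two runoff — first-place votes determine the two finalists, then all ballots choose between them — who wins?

D

Round 1 first-place votes: A 27, B 0, C 11, D 19, E 8. A and D advance.
Runoff: A is ranked above D on 27 ballots, D above A on 38.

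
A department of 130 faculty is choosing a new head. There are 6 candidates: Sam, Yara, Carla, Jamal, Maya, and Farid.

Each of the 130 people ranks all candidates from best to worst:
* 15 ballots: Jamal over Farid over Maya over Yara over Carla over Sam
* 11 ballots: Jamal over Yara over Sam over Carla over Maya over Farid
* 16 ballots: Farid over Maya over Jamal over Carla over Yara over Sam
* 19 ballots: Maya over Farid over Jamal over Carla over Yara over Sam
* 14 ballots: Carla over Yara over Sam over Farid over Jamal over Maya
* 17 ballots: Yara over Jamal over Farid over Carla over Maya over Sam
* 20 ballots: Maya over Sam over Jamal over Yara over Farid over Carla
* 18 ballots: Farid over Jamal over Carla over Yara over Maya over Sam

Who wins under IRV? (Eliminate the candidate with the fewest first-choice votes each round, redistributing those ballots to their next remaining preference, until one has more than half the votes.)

Round 1: Sam 0, Yara 17, Carla 14, Jamal 26, Maya 39, Farid 34. Sam eliminated.
Round 2: Yara 17, Carla 14, Jamal 26, Maya 39, Farid 34. Carla eliminated.
Round 3: Yara 31, Jamal 26, Maya 39, Farid 34. Jamal eliminated.
Round 4: Yara 42, Maya 39, Farid 49. Maya eliminated.
Round 5: Yara 62, Farid 68. Farid has a majority (≥66).

Farid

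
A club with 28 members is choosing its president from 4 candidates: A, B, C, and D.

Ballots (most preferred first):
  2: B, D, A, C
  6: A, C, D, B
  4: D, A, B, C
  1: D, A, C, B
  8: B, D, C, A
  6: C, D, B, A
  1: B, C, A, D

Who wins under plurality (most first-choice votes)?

B

First-place votes: A 6, B 11, C 6, D 5.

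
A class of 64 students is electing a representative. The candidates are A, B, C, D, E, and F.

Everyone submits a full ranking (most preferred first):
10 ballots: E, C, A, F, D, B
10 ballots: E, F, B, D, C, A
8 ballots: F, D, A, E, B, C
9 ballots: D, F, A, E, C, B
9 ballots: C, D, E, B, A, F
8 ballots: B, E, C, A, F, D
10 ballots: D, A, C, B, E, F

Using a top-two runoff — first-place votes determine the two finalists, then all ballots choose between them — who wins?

D

Round 1 first-place votes: A 0, B 8, C 9, D 19, E 20, F 8. E and D advance.
Runoff: E is ranked above D on 28 ballots, D above E on 36.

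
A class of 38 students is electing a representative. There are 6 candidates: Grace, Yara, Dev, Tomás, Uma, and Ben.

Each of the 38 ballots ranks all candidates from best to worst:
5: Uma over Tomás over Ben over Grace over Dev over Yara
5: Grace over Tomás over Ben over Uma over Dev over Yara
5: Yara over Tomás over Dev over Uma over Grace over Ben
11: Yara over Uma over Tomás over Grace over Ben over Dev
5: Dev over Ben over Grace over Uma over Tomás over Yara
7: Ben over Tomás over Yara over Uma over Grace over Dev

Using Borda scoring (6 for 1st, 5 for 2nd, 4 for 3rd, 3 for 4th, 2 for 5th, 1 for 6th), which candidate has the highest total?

Tomás

Grace: 5×3 + 5×6 + 5×2 + 11×3 + 5×4 + 7×2 = 122
Yara: 5×1 + 5×1 + 5×6 + 11×6 + 5×1 + 7×4 = 139
Dev: 5×2 + 5×2 + 5×4 + 11×1 + 5×6 + 7×1 = 88
Tomás: 5×5 + 5×5 + 5×5 + 11×4 + 5×2 + 7×5 = 164
Uma: 5×6 + 5×3 + 5×3 + 11×5 + 5×3 + 7×3 = 151
Ben: 5×4 + 5×4 + 5×1 + 11×2 + 5×5 + 7×6 = 134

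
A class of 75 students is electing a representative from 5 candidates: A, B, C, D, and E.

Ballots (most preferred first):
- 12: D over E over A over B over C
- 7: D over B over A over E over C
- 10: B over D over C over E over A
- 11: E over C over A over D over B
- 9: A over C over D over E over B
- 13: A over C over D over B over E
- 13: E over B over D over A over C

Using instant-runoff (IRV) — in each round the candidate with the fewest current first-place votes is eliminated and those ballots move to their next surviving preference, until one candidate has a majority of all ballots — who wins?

Round 1: A 22, B 10, C 0, D 19, E 24. C eliminated.
Round 2: A 22, B 10, D 19, E 24. B eliminated.
Round 3: A 22, D 29, E 24. A eliminated.
Round 4: D 51, E 24. D has a majority (≥38).

D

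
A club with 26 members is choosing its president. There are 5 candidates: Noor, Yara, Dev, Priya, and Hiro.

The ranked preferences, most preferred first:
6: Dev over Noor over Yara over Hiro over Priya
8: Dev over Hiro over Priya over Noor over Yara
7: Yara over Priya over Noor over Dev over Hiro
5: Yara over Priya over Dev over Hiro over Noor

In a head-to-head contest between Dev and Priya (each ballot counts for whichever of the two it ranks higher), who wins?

Dev

Dev is ranked above Priya on 14 ballots; Priya above Dev on 12.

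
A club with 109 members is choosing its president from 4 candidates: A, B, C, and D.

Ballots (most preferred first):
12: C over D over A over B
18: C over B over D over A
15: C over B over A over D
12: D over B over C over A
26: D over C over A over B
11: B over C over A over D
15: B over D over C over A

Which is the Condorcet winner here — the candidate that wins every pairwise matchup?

C vs A: 109–0
C vs B: 71–38
C vs D: 56–53
C beats every other candidate.

C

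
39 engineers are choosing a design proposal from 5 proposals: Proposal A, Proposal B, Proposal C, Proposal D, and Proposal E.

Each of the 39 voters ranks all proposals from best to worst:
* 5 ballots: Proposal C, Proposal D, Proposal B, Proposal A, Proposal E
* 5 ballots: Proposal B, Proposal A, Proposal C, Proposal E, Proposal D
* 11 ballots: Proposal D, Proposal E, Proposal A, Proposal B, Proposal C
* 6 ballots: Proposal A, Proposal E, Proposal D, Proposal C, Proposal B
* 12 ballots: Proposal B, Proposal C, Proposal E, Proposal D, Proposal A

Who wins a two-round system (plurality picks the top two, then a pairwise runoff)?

Round 1 first-place votes: Proposal A 6, Proposal B 17, Proposal C 5, Proposal D 11, Proposal E 0. Proposal B and Proposal D advance.
Runoff: Proposal B is ranked above Proposal D on 17 ballots, Proposal D above Proposal B on 22.

Proposal D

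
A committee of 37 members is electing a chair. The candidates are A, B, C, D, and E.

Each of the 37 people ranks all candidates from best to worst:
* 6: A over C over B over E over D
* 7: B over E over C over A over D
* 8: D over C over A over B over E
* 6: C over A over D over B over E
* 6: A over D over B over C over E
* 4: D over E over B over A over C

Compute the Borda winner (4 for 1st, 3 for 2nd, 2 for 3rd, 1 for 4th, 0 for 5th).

A: 6×4 + 7×1 + 8×2 + 6×3 + 6×4 + 4×1 = 93
B: 6×2 + 7×4 + 8×1 + 6×1 + 6×2 + 4×2 = 74
C: 6×3 + 7×2 + 8×3 + 6×4 + 6×1 + 4×0 = 86
D: 6×0 + 7×0 + 8×4 + 6×2 + 6×3 + 4×4 = 78
E: 6×1 + 7×3 + 8×0 + 6×0 + 6×0 + 4×3 = 39

A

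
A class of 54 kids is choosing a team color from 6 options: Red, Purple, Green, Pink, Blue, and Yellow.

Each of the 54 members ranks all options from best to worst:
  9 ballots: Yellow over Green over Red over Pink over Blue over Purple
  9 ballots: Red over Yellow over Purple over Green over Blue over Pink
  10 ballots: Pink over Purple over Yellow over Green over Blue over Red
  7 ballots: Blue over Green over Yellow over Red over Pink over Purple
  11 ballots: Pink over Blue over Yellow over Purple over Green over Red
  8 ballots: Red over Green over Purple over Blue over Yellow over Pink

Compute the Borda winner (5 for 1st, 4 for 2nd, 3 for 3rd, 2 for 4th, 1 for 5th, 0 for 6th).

Red: 9×3 + 9×5 + 10×0 + 7×2 + 11×0 + 8×5 = 126
Purple: 9×0 + 9×3 + 10×4 + 7×0 + 11×2 + 8×3 = 113
Green: 9×4 + 9×2 + 10×2 + 7×4 + 11×1 + 8×4 = 145
Pink: 9×2 + 9×0 + 10×5 + 7×1 + 11×5 + 8×0 = 130
Blue: 9×1 + 9×1 + 10×1 + 7×5 + 11×4 + 8×2 = 123
Yellow: 9×5 + 9×4 + 10×3 + 7×3 + 11×3 + 8×1 = 173

Yellow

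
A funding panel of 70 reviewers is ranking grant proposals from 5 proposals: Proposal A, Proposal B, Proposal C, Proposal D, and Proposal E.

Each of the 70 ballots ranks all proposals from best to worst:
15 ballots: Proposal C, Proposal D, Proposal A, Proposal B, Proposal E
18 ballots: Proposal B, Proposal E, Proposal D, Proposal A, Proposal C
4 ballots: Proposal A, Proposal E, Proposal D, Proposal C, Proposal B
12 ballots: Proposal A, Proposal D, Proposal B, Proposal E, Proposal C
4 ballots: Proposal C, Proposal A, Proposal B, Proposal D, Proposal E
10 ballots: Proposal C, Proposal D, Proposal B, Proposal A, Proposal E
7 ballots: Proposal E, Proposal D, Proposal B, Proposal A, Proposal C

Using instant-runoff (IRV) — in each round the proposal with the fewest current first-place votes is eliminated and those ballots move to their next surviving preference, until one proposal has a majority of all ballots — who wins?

Round 1: Proposal A 16, Proposal B 18, Proposal C 29, Proposal D 0, Proposal E 7. Proposal D eliminated.
Round 2: Proposal A 16, Proposal B 18, Proposal C 29, Proposal E 7. Proposal E eliminated.
Round 3: Proposal A 16, Proposal B 25, Proposal C 29. Proposal A eliminated.
Round 4: Proposal B 37, Proposal C 33. Proposal B has a majority (≥36).

Proposal B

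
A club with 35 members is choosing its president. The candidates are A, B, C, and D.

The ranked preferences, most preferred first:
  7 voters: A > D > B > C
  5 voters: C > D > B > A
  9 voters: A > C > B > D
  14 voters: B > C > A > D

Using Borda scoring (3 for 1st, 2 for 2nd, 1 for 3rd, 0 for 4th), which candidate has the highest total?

B

A: 7×3 + 5×0 + 9×3 + 14×1 = 62
B: 7×1 + 5×1 + 9×1 + 14×3 = 63
C: 7×0 + 5×3 + 9×2 + 14×2 = 61
D: 7×2 + 5×2 + 9×0 + 14×0 = 24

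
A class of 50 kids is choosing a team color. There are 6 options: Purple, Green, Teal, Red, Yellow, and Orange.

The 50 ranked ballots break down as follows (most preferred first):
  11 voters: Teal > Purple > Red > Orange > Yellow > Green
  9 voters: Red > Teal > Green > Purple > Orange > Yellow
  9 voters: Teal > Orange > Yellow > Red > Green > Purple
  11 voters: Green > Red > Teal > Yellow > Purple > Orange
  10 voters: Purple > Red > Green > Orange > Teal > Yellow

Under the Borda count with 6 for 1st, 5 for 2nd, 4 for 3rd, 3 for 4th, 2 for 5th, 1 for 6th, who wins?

Red

Purple: 11×5 + 9×3 + 9×1 + 11×2 + 10×6 = 173
Green: 11×1 + 9×4 + 9×2 + 11×6 + 10×4 = 171
Teal: 11×6 + 9×5 + 9×6 + 11×4 + 10×2 = 229
Red: 11×4 + 9×6 + 9×3 + 11×5 + 10×5 = 230
Yellow: 11×2 + 9×1 + 9×4 + 11×3 + 10×1 = 110
Orange: 11×3 + 9×2 + 9×5 + 11×1 + 10×3 = 137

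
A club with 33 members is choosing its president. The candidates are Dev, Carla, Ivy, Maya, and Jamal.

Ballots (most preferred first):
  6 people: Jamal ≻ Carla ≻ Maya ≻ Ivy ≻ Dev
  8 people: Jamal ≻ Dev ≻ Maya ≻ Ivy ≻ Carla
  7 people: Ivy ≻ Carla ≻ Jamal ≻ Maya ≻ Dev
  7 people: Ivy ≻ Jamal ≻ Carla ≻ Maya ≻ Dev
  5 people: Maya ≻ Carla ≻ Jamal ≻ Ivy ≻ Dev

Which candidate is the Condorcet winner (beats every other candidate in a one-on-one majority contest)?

Jamal vs Dev: 33–0
Jamal vs Carla: 21–12
Jamal vs Ivy: 19–14
Jamal vs Maya: 28–5
Jamal beats every other candidate.

Jamal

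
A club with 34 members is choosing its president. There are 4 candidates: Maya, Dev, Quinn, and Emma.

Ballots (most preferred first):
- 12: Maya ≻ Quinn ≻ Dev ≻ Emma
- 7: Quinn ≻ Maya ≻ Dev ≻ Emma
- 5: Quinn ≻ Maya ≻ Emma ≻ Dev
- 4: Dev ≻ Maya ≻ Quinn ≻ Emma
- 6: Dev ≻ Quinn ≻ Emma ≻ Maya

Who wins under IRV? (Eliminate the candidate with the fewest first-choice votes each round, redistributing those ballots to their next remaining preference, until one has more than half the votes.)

Quinn

Round 1: Maya 12, Dev 10, Quinn 12, Emma 0. Emma eliminated.
Round 2: Maya 12, Dev 10, Quinn 12. Dev eliminated.
Round 3: Maya 16, Quinn 18. Quinn has a majority (≥18).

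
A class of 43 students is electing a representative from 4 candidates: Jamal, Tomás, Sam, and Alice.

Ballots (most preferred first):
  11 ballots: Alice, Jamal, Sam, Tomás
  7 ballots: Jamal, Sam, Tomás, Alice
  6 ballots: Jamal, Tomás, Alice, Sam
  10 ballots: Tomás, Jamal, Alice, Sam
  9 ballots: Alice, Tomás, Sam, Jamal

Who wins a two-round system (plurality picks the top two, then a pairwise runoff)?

Jamal

Round 1 first-place votes: Jamal 13, Tomás 10, Sam 0, Alice 20. Alice and Jamal advance.
Runoff: Alice is ranked above Jamal on 20 ballots, Jamal above Alice on 23.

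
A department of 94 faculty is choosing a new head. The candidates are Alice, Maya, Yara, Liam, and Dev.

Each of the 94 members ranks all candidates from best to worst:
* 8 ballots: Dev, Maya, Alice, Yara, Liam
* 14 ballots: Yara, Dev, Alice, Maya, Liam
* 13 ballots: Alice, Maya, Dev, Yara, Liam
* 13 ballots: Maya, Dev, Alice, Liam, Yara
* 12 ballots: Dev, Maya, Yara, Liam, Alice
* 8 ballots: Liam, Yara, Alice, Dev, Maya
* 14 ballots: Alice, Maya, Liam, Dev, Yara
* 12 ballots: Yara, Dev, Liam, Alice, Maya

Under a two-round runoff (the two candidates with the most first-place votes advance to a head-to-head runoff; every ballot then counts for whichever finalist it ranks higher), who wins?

Round 1 first-place votes: Alice 27, Maya 13, Yara 26, Liam 8, Dev 20. Alice and Yara advance.
Runoff: Alice is ranked above Yara on 48 ballots, Yara above Alice on 46.

Alice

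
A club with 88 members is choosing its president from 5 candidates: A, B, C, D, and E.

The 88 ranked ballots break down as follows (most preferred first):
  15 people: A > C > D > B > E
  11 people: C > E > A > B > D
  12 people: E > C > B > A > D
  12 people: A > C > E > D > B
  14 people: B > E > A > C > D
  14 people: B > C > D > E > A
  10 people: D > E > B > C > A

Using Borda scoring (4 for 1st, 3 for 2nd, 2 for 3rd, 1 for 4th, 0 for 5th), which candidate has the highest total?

C

A: 15×4 + 11×2 + 12×1 + 12×4 + 14×2 + 14×0 + 10×0 = 170
B: 15×1 + 11×1 + 12×2 + 12×0 + 14×4 + 14×4 + 10×2 = 182
C: 15×3 + 11×4 + 12×3 + 12×3 + 14×1 + 14×3 + 10×1 = 227
D: 15×2 + 11×0 + 12×0 + 12×1 + 14×0 + 14×2 + 10×4 = 110
E: 15×0 + 11×3 + 12×4 + 12×2 + 14×3 + 14×1 + 10×3 = 191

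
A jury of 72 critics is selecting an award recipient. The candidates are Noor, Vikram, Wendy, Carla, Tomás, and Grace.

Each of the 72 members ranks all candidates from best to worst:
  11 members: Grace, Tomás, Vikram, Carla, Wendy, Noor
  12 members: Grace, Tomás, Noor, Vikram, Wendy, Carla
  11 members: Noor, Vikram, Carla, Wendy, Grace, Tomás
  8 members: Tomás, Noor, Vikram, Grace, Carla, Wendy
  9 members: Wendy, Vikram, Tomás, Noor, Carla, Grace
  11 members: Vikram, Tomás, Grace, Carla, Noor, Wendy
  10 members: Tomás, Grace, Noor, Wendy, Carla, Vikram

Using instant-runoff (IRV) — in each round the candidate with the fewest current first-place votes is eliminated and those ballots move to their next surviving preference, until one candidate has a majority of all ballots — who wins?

Vikram

Round 1: Noor 11, Vikram 11, Wendy 9, Carla 0, Tomás 18, Grace 23. Carla eliminated.
Round 2: Noor 11, Vikram 11, Wendy 9, Tomás 18, Grace 23. Wendy eliminated.
Round 3: Noor 11, Vikram 20, Tomás 18, Grace 23. Noor eliminated.
Round 4: Vikram 31, Tomás 18, Grace 23. Tomás eliminated.
Round 5: Vikram 39, Grace 33. Vikram has a majority (≥37).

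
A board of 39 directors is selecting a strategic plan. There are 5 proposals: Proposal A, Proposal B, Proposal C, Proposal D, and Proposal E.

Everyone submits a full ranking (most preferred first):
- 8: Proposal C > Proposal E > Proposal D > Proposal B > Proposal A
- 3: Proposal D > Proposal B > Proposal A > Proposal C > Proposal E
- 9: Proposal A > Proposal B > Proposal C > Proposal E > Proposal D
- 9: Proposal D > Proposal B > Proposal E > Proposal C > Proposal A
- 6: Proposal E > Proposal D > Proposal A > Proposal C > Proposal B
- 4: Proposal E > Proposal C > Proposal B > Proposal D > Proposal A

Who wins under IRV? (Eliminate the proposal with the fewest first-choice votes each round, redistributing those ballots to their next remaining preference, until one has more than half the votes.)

Round 1: Proposal A 9, Proposal B 0, Proposal C 8, Proposal D 12, Proposal E 10. Proposal B eliminated.
Round 2: Proposal A 9, Proposal C 8, Proposal D 12, Proposal E 10. Proposal C eliminated.
Round 3: Proposal A 9, Proposal D 12, Proposal E 18. Proposal A eliminated.
Round 4: Proposal D 12, Proposal E 27. Proposal E has a majority (≥20).

Proposal E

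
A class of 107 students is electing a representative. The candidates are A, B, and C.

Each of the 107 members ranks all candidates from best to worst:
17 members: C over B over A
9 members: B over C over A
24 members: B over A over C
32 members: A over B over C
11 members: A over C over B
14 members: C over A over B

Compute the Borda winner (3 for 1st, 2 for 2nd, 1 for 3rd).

A

A: 17×1 + 9×1 + 24×2 + 32×3 + 11×3 + 14×2 = 231
B: 17×2 + 9×3 + 24×3 + 32×2 + 11×1 + 14×1 = 222
C: 17×3 + 9×2 + 24×1 + 32×1 + 11×2 + 14×3 = 189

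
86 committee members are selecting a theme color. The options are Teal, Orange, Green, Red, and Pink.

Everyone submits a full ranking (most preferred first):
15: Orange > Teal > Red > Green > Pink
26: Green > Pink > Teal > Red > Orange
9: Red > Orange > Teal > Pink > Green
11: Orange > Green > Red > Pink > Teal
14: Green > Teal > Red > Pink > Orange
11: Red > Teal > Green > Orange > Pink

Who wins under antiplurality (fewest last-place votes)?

Red

Last-place votes: Teal 11, Orange 40, Green 9, Red 0, Pink 26.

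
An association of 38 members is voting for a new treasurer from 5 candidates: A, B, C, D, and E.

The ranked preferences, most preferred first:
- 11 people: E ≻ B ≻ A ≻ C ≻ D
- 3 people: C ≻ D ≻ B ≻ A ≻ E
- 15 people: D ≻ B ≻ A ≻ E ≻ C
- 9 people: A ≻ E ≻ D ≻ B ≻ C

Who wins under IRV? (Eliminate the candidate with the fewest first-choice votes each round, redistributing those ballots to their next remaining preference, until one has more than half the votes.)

E

Round 1: A 9, B 0, C 3, D 15, E 11. B eliminated.
Round 2: A 9, C 3, D 15, E 11. C eliminated.
Round 3: A 9, D 18, E 11. A eliminated.
Round 4: D 18, E 20. E has a majority (≥20).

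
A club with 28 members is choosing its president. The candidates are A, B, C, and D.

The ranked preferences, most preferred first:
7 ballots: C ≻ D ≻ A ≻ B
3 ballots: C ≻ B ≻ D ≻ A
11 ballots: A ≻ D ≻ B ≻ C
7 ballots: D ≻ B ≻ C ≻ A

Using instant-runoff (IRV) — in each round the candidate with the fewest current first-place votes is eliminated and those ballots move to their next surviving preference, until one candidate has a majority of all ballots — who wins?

Round 1: A 11, B 0, C 10, D 7. B eliminated.
Round 2: A 11, C 10, D 7. D eliminated.
Round 3: A 11, C 17. C has a majority (≥15).

C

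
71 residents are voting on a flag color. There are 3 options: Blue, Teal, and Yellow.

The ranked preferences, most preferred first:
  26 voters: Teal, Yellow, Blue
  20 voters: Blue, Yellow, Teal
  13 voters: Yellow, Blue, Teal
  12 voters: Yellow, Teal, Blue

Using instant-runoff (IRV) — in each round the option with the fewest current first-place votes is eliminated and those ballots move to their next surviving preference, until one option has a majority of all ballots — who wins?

Yellow

Round 1: Blue 20, Teal 26, Yellow 25. Blue eliminated.
Round 2: Teal 26, Yellow 45. Yellow has a majority (≥36).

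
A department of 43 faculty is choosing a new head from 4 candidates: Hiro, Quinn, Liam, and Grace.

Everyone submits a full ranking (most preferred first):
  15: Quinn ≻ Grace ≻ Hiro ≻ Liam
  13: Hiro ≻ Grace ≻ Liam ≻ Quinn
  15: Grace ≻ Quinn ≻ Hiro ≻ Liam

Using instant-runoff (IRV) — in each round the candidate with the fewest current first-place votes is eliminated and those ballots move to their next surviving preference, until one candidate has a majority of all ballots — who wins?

Round 1: Hiro 13, Quinn 15, Liam 0, Grace 15. Liam eliminated.
Round 2: Hiro 13, Quinn 15, Grace 15. Hiro eliminated.
Round 3: Quinn 15, Grace 28. Grace has a majority (≥22).

Grace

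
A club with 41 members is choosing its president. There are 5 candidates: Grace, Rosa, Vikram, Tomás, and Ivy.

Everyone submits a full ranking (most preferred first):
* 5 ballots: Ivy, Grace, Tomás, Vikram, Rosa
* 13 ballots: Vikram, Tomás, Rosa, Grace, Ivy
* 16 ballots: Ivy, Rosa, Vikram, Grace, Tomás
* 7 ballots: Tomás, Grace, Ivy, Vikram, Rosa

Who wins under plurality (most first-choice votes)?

First-place votes: Grace 0, Rosa 0, Vikram 13, Tomás 7, Ivy 21.

Ivy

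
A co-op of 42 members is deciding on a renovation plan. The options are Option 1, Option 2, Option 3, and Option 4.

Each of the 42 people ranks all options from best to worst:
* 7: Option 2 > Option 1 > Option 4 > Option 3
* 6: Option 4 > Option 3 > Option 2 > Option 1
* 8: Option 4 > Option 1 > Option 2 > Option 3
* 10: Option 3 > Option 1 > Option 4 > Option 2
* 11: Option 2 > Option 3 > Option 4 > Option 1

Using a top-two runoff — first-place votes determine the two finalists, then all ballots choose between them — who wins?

Option 4

Round 1 first-place votes: Option 1 0, Option 2 18, Option 3 10, Option 4 14. Option 2 and Option 4 advance.
Runoff: Option 2 is ranked above Option 4 on 18 ballots, Option 4 above Option 2 on 24.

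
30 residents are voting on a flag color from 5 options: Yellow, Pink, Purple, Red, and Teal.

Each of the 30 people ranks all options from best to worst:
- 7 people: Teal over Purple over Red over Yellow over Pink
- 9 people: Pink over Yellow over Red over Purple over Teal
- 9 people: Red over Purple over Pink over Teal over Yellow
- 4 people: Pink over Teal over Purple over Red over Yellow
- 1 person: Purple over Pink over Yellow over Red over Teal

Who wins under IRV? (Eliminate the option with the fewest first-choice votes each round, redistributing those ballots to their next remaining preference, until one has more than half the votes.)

Red

Round 1: Yellow 0, Pink 13, Purple 1, Red 9, Teal 7. Yellow eliminated.
Round 2: Pink 13, Purple 1, Red 9, Teal 7. Purple eliminated.
Round 3: Pink 14, Red 9, Teal 7. Teal eliminated.
Round 4: Pink 14, Red 16. Red has a majority (≥16).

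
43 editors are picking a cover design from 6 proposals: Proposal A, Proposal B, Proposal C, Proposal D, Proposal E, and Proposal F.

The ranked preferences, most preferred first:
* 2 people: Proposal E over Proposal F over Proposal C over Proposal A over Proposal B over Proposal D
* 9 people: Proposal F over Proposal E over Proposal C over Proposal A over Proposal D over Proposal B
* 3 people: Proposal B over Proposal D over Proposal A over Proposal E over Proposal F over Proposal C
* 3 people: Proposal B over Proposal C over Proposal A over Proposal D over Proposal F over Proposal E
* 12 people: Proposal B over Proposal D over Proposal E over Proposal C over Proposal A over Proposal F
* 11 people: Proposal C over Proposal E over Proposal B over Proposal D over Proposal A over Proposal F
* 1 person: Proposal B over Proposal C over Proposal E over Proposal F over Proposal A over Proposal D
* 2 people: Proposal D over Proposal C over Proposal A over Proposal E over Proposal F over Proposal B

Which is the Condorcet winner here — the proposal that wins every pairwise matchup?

Proposal E vs Proposal A: 35–8
Proposal E vs Proposal B: 24–19
Proposal E vs Proposal C: 26–17
Proposal E vs Proposal D: 23–20
Proposal E vs Proposal F: 31–12
Proposal E beats every other proposal.

Proposal E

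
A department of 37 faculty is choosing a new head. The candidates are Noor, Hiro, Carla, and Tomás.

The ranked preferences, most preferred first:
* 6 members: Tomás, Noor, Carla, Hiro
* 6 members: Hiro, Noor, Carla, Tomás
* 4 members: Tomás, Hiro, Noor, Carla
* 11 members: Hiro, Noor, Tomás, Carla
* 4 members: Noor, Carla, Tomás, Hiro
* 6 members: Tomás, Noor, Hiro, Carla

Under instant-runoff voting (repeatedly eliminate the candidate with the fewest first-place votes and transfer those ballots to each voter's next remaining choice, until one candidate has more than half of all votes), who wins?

Round 1: Noor 4, Hiro 17, Carla 0, Tomás 16. Carla eliminated.
Round 2: Noor 4, Hiro 17, Tomás 16. Noor eliminated.
Round 3: Hiro 17, Tomás 20. Tomás has a majority (≥19).

Tomás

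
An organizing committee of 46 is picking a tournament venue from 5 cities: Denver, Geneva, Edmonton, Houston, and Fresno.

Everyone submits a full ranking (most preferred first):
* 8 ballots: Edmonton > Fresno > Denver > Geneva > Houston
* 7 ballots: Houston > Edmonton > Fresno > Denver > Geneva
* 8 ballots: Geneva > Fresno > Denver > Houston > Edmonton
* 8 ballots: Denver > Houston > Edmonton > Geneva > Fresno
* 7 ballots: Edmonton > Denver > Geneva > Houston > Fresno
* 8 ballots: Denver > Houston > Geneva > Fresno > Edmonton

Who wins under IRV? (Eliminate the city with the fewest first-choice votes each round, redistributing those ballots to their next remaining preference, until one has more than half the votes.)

Denver

Round 1: Denver 16, Geneva 8, Edmonton 15, Houston 7, Fresno 0. Fresno eliminated.
Round 2: Denver 16, Geneva 8, Edmonton 15, Houston 7. Houston eliminated.
Round 3: Denver 16, Geneva 8, Edmonton 22. Geneva eliminated.
Round 4: Denver 24, Edmonton 22. Denver has a majority (≥24).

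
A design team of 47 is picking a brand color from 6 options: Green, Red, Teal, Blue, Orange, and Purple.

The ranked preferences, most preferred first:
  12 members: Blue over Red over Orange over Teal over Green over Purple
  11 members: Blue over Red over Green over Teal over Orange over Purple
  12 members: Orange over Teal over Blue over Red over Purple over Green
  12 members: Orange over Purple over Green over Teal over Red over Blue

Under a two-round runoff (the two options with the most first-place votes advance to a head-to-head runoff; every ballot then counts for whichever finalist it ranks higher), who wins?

Orange

Round 1 first-place votes: Green 0, Red 0, Teal 0, Blue 23, Orange 24, Purple 0. Orange and Blue advance.
Runoff: Orange is ranked above Blue on 24 ballots, Blue above Orange on 23.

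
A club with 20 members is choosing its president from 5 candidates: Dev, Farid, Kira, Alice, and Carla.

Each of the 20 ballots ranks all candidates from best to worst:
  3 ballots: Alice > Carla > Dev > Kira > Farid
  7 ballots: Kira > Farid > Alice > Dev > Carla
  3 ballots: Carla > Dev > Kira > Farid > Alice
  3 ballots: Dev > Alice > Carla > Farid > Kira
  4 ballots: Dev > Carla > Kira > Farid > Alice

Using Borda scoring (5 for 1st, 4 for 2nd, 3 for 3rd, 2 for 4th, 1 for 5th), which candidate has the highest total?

Dev: 3×3 + 7×2 + 3×4 + 3×5 + 4×5 = 70
Farid: 3×1 + 7×4 + 3×2 + 3×2 + 4×2 = 51
Kira: 3×2 + 7×5 + 3×3 + 3×1 + 4×3 = 65
Alice: 3×5 + 7×3 + 3×1 + 3×4 + 4×1 = 55
Carla: 3×4 + 7×1 + 3×5 + 3×3 + 4×4 = 59

Dev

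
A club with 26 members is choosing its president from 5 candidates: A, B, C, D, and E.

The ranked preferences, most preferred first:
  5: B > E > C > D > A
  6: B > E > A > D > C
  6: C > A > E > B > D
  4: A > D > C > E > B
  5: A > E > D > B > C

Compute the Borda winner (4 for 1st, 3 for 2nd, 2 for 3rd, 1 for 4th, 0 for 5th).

A: 5×0 + 6×2 + 6×3 + 4×4 + 5×4 = 66
B: 5×4 + 6×4 + 6×1 + 4×0 + 5×1 = 55
C: 5×2 + 6×0 + 6×4 + 4×2 + 5×0 = 42
D: 5×1 + 6×1 + 6×0 + 4×3 + 5×2 = 33
E: 5×3 + 6×3 + 6×2 + 4×1 + 5×3 = 64

A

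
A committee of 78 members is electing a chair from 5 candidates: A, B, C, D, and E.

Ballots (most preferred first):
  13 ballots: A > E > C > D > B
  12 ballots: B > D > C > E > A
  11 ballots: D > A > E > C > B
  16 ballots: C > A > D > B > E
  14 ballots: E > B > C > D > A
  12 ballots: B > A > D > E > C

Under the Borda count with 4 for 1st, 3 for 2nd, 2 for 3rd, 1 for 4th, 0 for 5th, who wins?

A: 13×4 + 12×0 + 11×3 + 16×3 + 14×0 + 12×3 = 169
B: 13×0 + 12×4 + 11×0 + 16×1 + 14×3 + 12×4 = 154
C: 13×2 + 12×2 + 11×1 + 16×4 + 14×2 + 12×0 = 153
D: 13×1 + 12×3 + 11×4 + 16×2 + 14×1 + 12×2 = 163
E: 13×3 + 12×1 + 11×2 + 16×0 + 14×4 + 12×1 = 141

A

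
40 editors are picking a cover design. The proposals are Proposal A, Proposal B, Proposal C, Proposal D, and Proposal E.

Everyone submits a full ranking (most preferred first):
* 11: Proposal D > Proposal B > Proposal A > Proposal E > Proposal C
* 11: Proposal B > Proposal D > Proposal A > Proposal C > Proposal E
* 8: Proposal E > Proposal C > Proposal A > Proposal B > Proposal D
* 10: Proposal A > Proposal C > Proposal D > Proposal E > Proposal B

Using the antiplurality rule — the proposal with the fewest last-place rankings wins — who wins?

Last-place votes: Proposal A 0, Proposal B 10, Proposal C 11, Proposal D 8, Proposal E 11.

Proposal A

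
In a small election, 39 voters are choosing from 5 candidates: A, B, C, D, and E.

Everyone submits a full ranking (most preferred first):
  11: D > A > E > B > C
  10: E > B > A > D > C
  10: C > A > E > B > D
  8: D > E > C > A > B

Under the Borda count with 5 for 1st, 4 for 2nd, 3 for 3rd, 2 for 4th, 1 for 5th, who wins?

E

A: 11×4 + 10×3 + 10×4 + 8×2 = 130
B: 11×2 + 10×4 + 10×2 + 8×1 = 90
C: 11×1 + 10×1 + 10×5 + 8×3 = 95
D: 11×5 + 10×2 + 10×1 + 8×5 = 125
E: 11×3 + 10×5 + 10×3 + 8×4 = 145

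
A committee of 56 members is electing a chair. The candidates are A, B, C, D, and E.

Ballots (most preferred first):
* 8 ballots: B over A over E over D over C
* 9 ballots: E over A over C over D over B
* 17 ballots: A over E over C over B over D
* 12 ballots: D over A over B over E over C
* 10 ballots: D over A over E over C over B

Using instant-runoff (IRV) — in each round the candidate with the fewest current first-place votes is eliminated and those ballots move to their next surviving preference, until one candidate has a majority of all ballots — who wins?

Round 1: A 17, B 8, C 0, D 22, E 9. C eliminated.
Round 2: A 17, B 8, D 22, E 9. B eliminated.
Round 3: A 25, D 22, E 9. E eliminated.
Round 4: A 34, D 22. A has a majority (≥29).

A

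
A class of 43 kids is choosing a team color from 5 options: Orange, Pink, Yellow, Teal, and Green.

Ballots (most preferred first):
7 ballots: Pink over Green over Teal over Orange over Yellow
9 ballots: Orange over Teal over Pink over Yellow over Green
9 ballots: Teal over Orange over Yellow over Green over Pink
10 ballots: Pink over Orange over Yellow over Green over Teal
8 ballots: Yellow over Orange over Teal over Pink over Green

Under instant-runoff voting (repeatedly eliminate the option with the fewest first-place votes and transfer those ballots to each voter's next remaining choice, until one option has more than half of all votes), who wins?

Round 1: Orange 9, Pink 17, Yellow 8, Teal 9, Green 0. Green eliminated.
Round 2: Orange 9, Pink 17, Yellow 8, Teal 9. Yellow eliminated.
Round 3: Orange 17, Pink 17, Teal 9. Teal eliminated.
Round 4: Orange 26, Pink 17. Orange has a majority (≥22).

Orange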